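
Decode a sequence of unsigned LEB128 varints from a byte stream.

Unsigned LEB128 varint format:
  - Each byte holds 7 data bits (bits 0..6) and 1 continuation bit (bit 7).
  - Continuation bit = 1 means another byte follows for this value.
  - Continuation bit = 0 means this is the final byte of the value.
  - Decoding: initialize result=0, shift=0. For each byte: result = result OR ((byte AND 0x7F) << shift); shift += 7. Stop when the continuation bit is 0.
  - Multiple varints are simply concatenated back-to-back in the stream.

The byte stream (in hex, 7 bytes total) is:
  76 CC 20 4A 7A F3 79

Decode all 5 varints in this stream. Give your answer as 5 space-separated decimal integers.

Answer: 118 4172 74 122 15603

Derivation:
  byte[0]=0x76 cont=0 payload=0x76=118: acc |= 118<<0 -> acc=118 shift=7 [end]
Varint 1: bytes[0:1] = 76 -> value 118 (1 byte(s))
  byte[1]=0xCC cont=1 payload=0x4C=76: acc |= 76<<0 -> acc=76 shift=7
  byte[2]=0x20 cont=0 payload=0x20=32: acc |= 32<<7 -> acc=4172 shift=14 [end]
Varint 2: bytes[1:3] = CC 20 -> value 4172 (2 byte(s))
  byte[3]=0x4A cont=0 payload=0x4A=74: acc |= 74<<0 -> acc=74 shift=7 [end]
Varint 3: bytes[3:4] = 4A -> value 74 (1 byte(s))
  byte[4]=0x7A cont=0 payload=0x7A=122: acc |= 122<<0 -> acc=122 shift=7 [end]
Varint 4: bytes[4:5] = 7A -> value 122 (1 byte(s))
  byte[5]=0xF3 cont=1 payload=0x73=115: acc |= 115<<0 -> acc=115 shift=7
  byte[6]=0x79 cont=0 payload=0x79=121: acc |= 121<<7 -> acc=15603 shift=14 [end]
Varint 5: bytes[5:7] = F3 79 -> value 15603 (2 byte(s))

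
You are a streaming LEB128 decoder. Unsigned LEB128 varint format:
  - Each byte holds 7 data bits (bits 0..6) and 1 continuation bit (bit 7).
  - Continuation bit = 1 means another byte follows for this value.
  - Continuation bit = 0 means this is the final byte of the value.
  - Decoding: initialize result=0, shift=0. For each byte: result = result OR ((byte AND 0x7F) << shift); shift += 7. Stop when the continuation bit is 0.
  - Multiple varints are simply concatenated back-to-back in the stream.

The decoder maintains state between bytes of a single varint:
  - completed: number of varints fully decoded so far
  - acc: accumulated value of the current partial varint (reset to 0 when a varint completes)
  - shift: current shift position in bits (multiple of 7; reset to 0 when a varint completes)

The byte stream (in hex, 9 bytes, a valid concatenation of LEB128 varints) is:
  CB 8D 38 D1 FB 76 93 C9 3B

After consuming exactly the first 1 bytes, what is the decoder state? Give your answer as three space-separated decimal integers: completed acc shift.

byte[0]=0xCB cont=1 payload=0x4B: acc |= 75<<0 -> completed=0 acc=75 shift=7

Answer: 0 75 7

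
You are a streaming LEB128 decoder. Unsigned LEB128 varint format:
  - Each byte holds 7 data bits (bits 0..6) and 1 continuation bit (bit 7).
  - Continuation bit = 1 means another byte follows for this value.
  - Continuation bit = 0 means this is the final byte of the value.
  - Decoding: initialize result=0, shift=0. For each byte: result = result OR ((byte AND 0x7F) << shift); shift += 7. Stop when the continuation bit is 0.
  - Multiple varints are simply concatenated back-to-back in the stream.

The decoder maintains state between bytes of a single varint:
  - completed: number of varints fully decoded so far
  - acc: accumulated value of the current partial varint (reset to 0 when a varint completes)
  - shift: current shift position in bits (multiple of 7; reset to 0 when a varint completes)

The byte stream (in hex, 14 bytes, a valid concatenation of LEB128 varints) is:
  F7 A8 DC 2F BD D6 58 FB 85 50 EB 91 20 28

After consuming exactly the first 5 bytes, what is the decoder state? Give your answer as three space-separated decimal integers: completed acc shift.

Answer: 1 61 7

Derivation:
byte[0]=0xF7 cont=1 payload=0x77: acc |= 119<<0 -> completed=0 acc=119 shift=7
byte[1]=0xA8 cont=1 payload=0x28: acc |= 40<<7 -> completed=0 acc=5239 shift=14
byte[2]=0xDC cont=1 payload=0x5C: acc |= 92<<14 -> completed=0 acc=1512567 shift=21
byte[3]=0x2F cont=0 payload=0x2F: varint #1 complete (value=100078711); reset -> completed=1 acc=0 shift=0
byte[4]=0xBD cont=1 payload=0x3D: acc |= 61<<0 -> completed=1 acc=61 shift=7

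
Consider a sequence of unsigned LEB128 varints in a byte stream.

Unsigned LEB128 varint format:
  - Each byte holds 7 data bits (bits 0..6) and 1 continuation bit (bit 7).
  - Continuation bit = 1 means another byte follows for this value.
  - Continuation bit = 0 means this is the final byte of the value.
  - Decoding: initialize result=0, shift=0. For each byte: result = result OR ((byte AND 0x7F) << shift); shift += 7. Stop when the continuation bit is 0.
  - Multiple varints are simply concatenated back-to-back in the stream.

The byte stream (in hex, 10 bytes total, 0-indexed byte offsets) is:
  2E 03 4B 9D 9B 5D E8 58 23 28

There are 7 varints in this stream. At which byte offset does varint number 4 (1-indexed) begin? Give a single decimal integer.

Answer: 3

Derivation:
  byte[0]=0x2E cont=0 payload=0x2E=46: acc |= 46<<0 -> acc=46 shift=7 [end]
Varint 1: bytes[0:1] = 2E -> value 46 (1 byte(s))
  byte[1]=0x03 cont=0 payload=0x03=3: acc |= 3<<0 -> acc=3 shift=7 [end]
Varint 2: bytes[1:2] = 03 -> value 3 (1 byte(s))
  byte[2]=0x4B cont=0 payload=0x4B=75: acc |= 75<<0 -> acc=75 shift=7 [end]
Varint 3: bytes[2:3] = 4B -> value 75 (1 byte(s))
  byte[3]=0x9D cont=1 payload=0x1D=29: acc |= 29<<0 -> acc=29 shift=7
  byte[4]=0x9B cont=1 payload=0x1B=27: acc |= 27<<7 -> acc=3485 shift=14
  byte[5]=0x5D cont=0 payload=0x5D=93: acc |= 93<<14 -> acc=1527197 shift=21 [end]
Varint 4: bytes[3:6] = 9D 9B 5D -> value 1527197 (3 byte(s))
  byte[6]=0xE8 cont=1 payload=0x68=104: acc |= 104<<0 -> acc=104 shift=7
  byte[7]=0x58 cont=0 payload=0x58=88: acc |= 88<<7 -> acc=11368 shift=14 [end]
Varint 5: bytes[6:8] = E8 58 -> value 11368 (2 byte(s))
  byte[8]=0x23 cont=0 payload=0x23=35: acc |= 35<<0 -> acc=35 shift=7 [end]
Varint 6: bytes[8:9] = 23 -> value 35 (1 byte(s))
  byte[9]=0x28 cont=0 payload=0x28=40: acc |= 40<<0 -> acc=40 shift=7 [end]
Varint 7: bytes[9:10] = 28 -> value 40 (1 byte(s))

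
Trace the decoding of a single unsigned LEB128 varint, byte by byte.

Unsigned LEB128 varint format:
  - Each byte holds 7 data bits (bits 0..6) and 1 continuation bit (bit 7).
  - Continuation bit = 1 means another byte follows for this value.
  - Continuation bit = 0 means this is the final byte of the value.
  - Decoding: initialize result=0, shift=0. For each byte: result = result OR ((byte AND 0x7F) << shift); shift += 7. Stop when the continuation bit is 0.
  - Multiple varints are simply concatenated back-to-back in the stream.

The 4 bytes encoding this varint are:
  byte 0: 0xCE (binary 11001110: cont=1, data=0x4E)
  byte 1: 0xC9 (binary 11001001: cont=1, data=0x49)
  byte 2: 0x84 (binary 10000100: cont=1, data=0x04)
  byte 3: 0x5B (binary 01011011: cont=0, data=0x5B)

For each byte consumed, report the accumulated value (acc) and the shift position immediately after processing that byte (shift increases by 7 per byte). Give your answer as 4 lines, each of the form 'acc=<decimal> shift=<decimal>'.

byte 0=0xCE: payload=0x4E=78, contrib = 78<<0 = 78; acc -> 78, shift -> 7
byte 1=0xC9: payload=0x49=73, contrib = 73<<7 = 9344; acc -> 9422, shift -> 14
byte 2=0x84: payload=0x04=4, contrib = 4<<14 = 65536; acc -> 74958, shift -> 21
byte 3=0x5B: payload=0x5B=91, contrib = 91<<21 = 190840832; acc -> 190915790, shift -> 28

Answer: acc=78 shift=7
acc=9422 shift=14
acc=74958 shift=21
acc=190915790 shift=28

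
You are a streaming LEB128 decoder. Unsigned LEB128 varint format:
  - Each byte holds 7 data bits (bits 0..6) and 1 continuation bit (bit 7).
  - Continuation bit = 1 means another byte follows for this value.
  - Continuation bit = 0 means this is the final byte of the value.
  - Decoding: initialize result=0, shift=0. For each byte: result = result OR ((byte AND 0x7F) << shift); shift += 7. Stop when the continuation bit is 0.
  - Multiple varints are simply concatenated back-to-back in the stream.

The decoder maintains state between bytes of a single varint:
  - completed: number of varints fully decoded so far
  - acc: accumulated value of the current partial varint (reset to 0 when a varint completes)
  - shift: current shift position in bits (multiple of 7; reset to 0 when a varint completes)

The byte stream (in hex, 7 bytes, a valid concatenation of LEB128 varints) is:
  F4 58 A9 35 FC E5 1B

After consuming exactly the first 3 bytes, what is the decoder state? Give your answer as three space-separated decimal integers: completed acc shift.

byte[0]=0xF4 cont=1 payload=0x74: acc |= 116<<0 -> completed=0 acc=116 shift=7
byte[1]=0x58 cont=0 payload=0x58: varint #1 complete (value=11380); reset -> completed=1 acc=0 shift=0
byte[2]=0xA9 cont=1 payload=0x29: acc |= 41<<0 -> completed=1 acc=41 shift=7

Answer: 1 41 7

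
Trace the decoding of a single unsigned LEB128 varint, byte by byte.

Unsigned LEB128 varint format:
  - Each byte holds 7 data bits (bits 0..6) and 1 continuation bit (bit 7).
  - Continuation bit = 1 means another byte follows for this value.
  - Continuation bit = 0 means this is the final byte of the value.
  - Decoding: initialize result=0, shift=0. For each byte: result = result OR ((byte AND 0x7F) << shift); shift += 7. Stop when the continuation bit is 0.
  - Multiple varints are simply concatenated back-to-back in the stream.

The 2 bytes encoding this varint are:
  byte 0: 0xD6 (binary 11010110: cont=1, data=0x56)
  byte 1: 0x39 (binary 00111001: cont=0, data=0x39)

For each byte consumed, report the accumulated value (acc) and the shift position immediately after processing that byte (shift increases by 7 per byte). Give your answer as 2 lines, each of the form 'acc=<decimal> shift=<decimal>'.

Answer: acc=86 shift=7
acc=7382 shift=14

Derivation:
byte 0=0xD6: payload=0x56=86, contrib = 86<<0 = 86; acc -> 86, shift -> 7
byte 1=0x39: payload=0x39=57, contrib = 57<<7 = 7296; acc -> 7382, shift -> 14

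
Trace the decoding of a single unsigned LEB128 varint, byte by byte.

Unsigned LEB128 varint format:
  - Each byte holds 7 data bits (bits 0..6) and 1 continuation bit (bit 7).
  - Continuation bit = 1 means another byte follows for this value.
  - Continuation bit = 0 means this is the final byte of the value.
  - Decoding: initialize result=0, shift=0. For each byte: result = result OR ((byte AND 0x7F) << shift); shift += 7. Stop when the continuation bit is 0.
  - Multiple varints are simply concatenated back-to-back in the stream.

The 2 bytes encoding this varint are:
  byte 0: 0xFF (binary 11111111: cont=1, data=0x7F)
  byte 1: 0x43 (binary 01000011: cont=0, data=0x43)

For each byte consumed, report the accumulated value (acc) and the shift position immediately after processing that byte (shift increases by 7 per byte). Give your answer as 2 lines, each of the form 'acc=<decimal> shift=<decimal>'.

Answer: acc=127 shift=7
acc=8703 shift=14

Derivation:
byte 0=0xFF: payload=0x7F=127, contrib = 127<<0 = 127; acc -> 127, shift -> 7
byte 1=0x43: payload=0x43=67, contrib = 67<<7 = 8576; acc -> 8703, shift -> 14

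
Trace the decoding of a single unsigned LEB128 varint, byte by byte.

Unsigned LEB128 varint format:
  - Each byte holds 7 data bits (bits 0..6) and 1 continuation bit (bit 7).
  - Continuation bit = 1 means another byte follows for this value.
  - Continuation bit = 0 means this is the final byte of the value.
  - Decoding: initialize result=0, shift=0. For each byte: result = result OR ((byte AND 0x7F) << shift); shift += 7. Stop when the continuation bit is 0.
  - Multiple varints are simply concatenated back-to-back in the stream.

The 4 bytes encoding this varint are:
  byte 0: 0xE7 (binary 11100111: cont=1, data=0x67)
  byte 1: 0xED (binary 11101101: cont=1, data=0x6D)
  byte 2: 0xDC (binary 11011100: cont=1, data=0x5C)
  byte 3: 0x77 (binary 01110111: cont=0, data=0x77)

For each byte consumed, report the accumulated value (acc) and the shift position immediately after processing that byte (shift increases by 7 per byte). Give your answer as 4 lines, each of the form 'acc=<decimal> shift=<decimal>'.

byte 0=0xE7: payload=0x67=103, contrib = 103<<0 = 103; acc -> 103, shift -> 7
byte 1=0xED: payload=0x6D=109, contrib = 109<<7 = 13952; acc -> 14055, shift -> 14
byte 2=0xDC: payload=0x5C=92, contrib = 92<<14 = 1507328; acc -> 1521383, shift -> 21
byte 3=0x77: payload=0x77=119, contrib = 119<<21 = 249561088; acc -> 251082471, shift -> 28

Answer: acc=103 shift=7
acc=14055 shift=14
acc=1521383 shift=21
acc=251082471 shift=28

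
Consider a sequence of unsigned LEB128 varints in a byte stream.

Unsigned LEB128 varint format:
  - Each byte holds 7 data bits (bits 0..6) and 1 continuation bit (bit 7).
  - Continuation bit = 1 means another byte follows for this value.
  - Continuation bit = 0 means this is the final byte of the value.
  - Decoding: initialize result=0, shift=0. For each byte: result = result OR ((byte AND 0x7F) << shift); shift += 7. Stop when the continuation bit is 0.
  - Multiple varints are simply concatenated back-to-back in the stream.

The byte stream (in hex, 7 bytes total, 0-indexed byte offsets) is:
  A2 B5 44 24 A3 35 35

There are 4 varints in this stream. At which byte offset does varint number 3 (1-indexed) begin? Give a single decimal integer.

  byte[0]=0xA2 cont=1 payload=0x22=34: acc |= 34<<0 -> acc=34 shift=7
  byte[1]=0xB5 cont=1 payload=0x35=53: acc |= 53<<7 -> acc=6818 shift=14
  byte[2]=0x44 cont=0 payload=0x44=68: acc |= 68<<14 -> acc=1120930 shift=21 [end]
Varint 1: bytes[0:3] = A2 B5 44 -> value 1120930 (3 byte(s))
  byte[3]=0x24 cont=0 payload=0x24=36: acc |= 36<<0 -> acc=36 shift=7 [end]
Varint 2: bytes[3:4] = 24 -> value 36 (1 byte(s))
  byte[4]=0xA3 cont=1 payload=0x23=35: acc |= 35<<0 -> acc=35 shift=7
  byte[5]=0x35 cont=0 payload=0x35=53: acc |= 53<<7 -> acc=6819 shift=14 [end]
Varint 3: bytes[4:6] = A3 35 -> value 6819 (2 byte(s))
  byte[6]=0x35 cont=0 payload=0x35=53: acc |= 53<<0 -> acc=53 shift=7 [end]
Varint 4: bytes[6:7] = 35 -> value 53 (1 byte(s))

Answer: 4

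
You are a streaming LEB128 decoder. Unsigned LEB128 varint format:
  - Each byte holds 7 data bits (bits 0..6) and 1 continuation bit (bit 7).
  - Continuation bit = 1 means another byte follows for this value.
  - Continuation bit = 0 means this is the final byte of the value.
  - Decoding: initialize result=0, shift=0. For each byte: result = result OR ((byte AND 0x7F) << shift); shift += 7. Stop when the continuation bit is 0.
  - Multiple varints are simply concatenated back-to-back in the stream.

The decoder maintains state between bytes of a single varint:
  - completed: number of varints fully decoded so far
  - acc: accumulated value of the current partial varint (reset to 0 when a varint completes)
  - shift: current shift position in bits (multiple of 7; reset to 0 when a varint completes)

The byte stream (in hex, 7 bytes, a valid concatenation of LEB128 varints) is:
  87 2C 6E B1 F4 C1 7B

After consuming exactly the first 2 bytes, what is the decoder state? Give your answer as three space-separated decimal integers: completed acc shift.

Answer: 1 0 0

Derivation:
byte[0]=0x87 cont=1 payload=0x07: acc |= 7<<0 -> completed=0 acc=7 shift=7
byte[1]=0x2C cont=0 payload=0x2C: varint #1 complete (value=5639); reset -> completed=1 acc=0 shift=0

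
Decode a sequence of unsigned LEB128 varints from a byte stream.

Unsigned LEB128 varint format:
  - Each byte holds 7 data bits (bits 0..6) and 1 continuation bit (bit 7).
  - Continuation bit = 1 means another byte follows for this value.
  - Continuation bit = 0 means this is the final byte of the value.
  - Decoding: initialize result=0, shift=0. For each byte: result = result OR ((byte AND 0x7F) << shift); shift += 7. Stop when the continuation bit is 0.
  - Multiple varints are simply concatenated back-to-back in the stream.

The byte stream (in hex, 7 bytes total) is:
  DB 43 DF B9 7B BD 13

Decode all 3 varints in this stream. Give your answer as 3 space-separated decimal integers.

  byte[0]=0xDB cont=1 payload=0x5B=91: acc |= 91<<0 -> acc=91 shift=7
  byte[1]=0x43 cont=0 payload=0x43=67: acc |= 67<<7 -> acc=8667 shift=14 [end]
Varint 1: bytes[0:2] = DB 43 -> value 8667 (2 byte(s))
  byte[2]=0xDF cont=1 payload=0x5F=95: acc |= 95<<0 -> acc=95 shift=7
  byte[3]=0xB9 cont=1 payload=0x39=57: acc |= 57<<7 -> acc=7391 shift=14
  byte[4]=0x7B cont=0 payload=0x7B=123: acc |= 123<<14 -> acc=2022623 shift=21 [end]
Varint 2: bytes[2:5] = DF B9 7B -> value 2022623 (3 byte(s))
  byte[5]=0xBD cont=1 payload=0x3D=61: acc |= 61<<0 -> acc=61 shift=7
  byte[6]=0x13 cont=0 payload=0x13=19: acc |= 19<<7 -> acc=2493 shift=14 [end]
Varint 3: bytes[5:7] = BD 13 -> value 2493 (2 byte(s))

Answer: 8667 2022623 2493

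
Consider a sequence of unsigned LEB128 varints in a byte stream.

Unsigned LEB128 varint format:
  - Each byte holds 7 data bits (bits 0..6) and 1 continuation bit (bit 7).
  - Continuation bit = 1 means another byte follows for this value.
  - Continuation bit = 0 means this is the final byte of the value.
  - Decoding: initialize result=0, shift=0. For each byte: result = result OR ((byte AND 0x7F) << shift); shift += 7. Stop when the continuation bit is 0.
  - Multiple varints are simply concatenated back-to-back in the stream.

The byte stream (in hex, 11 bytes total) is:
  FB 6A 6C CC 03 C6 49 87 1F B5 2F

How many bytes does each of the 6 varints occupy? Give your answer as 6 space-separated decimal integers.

  byte[0]=0xFB cont=1 payload=0x7B=123: acc |= 123<<0 -> acc=123 shift=7
  byte[1]=0x6A cont=0 payload=0x6A=106: acc |= 106<<7 -> acc=13691 shift=14 [end]
Varint 1: bytes[0:2] = FB 6A -> value 13691 (2 byte(s))
  byte[2]=0x6C cont=0 payload=0x6C=108: acc |= 108<<0 -> acc=108 shift=7 [end]
Varint 2: bytes[2:3] = 6C -> value 108 (1 byte(s))
  byte[3]=0xCC cont=1 payload=0x4C=76: acc |= 76<<0 -> acc=76 shift=7
  byte[4]=0x03 cont=0 payload=0x03=3: acc |= 3<<7 -> acc=460 shift=14 [end]
Varint 3: bytes[3:5] = CC 03 -> value 460 (2 byte(s))
  byte[5]=0xC6 cont=1 payload=0x46=70: acc |= 70<<0 -> acc=70 shift=7
  byte[6]=0x49 cont=0 payload=0x49=73: acc |= 73<<7 -> acc=9414 shift=14 [end]
Varint 4: bytes[5:7] = C6 49 -> value 9414 (2 byte(s))
  byte[7]=0x87 cont=1 payload=0x07=7: acc |= 7<<0 -> acc=7 shift=7
  byte[8]=0x1F cont=0 payload=0x1F=31: acc |= 31<<7 -> acc=3975 shift=14 [end]
Varint 5: bytes[7:9] = 87 1F -> value 3975 (2 byte(s))
  byte[9]=0xB5 cont=1 payload=0x35=53: acc |= 53<<0 -> acc=53 shift=7
  byte[10]=0x2F cont=0 payload=0x2F=47: acc |= 47<<7 -> acc=6069 shift=14 [end]
Varint 6: bytes[9:11] = B5 2F -> value 6069 (2 byte(s))

Answer: 2 1 2 2 2 2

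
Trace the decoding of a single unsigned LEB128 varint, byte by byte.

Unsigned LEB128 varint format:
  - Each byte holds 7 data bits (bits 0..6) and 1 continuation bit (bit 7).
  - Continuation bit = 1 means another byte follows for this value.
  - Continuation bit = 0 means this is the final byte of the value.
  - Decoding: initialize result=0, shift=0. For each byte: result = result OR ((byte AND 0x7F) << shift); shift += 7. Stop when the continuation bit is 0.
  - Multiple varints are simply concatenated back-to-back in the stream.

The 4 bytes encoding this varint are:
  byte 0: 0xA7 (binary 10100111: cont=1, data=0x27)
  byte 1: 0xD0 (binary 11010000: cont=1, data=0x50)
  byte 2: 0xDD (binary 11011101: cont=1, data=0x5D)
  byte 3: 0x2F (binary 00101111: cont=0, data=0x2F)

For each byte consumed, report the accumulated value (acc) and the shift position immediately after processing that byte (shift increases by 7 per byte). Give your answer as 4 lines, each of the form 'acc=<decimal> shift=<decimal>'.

byte 0=0xA7: payload=0x27=39, contrib = 39<<0 = 39; acc -> 39, shift -> 7
byte 1=0xD0: payload=0x50=80, contrib = 80<<7 = 10240; acc -> 10279, shift -> 14
byte 2=0xDD: payload=0x5D=93, contrib = 93<<14 = 1523712; acc -> 1533991, shift -> 21
byte 3=0x2F: payload=0x2F=47, contrib = 47<<21 = 98566144; acc -> 100100135, shift -> 28

Answer: acc=39 shift=7
acc=10279 shift=14
acc=1533991 shift=21
acc=100100135 shift=28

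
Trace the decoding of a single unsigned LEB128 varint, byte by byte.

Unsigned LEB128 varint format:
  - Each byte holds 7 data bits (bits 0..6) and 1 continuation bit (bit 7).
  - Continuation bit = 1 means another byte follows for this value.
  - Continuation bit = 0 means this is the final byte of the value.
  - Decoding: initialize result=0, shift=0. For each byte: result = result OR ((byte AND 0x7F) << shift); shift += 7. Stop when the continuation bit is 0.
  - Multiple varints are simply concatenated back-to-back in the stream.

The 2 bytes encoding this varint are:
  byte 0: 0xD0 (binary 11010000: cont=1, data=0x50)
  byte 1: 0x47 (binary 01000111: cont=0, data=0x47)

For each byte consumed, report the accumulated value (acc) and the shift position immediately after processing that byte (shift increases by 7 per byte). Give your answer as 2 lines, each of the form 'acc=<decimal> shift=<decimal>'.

Answer: acc=80 shift=7
acc=9168 shift=14

Derivation:
byte 0=0xD0: payload=0x50=80, contrib = 80<<0 = 80; acc -> 80, shift -> 7
byte 1=0x47: payload=0x47=71, contrib = 71<<7 = 9088; acc -> 9168, shift -> 14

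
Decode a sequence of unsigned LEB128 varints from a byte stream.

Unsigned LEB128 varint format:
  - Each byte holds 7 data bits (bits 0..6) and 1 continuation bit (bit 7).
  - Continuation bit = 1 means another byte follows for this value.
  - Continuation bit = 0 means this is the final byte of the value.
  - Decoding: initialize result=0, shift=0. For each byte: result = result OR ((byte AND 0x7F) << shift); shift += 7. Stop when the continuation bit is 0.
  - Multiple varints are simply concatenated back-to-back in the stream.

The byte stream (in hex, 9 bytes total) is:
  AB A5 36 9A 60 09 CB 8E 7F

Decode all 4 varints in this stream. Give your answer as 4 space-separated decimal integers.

Answer: 889515 12314 9 2082635

Derivation:
  byte[0]=0xAB cont=1 payload=0x2B=43: acc |= 43<<0 -> acc=43 shift=7
  byte[1]=0xA5 cont=1 payload=0x25=37: acc |= 37<<7 -> acc=4779 shift=14
  byte[2]=0x36 cont=0 payload=0x36=54: acc |= 54<<14 -> acc=889515 shift=21 [end]
Varint 1: bytes[0:3] = AB A5 36 -> value 889515 (3 byte(s))
  byte[3]=0x9A cont=1 payload=0x1A=26: acc |= 26<<0 -> acc=26 shift=7
  byte[4]=0x60 cont=0 payload=0x60=96: acc |= 96<<7 -> acc=12314 shift=14 [end]
Varint 2: bytes[3:5] = 9A 60 -> value 12314 (2 byte(s))
  byte[5]=0x09 cont=0 payload=0x09=9: acc |= 9<<0 -> acc=9 shift=7 [end]
Varint 3: bytes[5:6] = 09 -> value 9 (1 byte(s))
  byte[6]=0xCB cont=1 payload=0x4B=75: acc |= 75<<0 -> acc=75 shift=7
  byte[7]=0x8E cont=1 payload=0x0E=14: acc |= 14<<7 -> acc=1867 shift=14
  byte[8]=0x7F cont=0 payload=0x7F=127: acc |= 127<<14 -> acc=2082635 shift=21 [end]
Varint 4: bytes[6:9] = CB 8E 7F -> value 2082635 (3 byte(s))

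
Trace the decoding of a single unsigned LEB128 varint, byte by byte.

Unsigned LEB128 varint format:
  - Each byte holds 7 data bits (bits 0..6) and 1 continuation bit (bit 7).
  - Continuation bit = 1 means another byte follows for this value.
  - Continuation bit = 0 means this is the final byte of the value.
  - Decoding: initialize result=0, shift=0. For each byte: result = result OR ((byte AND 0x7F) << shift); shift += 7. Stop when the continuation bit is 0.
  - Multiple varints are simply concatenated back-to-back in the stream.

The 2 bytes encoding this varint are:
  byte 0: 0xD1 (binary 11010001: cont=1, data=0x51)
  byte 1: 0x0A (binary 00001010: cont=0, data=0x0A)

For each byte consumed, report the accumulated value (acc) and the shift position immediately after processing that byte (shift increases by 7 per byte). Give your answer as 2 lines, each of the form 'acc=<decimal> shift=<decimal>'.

Answer: acc=81 shift=7
acc=1361 shift=14

Derivation:
byte 0=0xD1: payload=0x51=81, contrib = 81<<0 = 81; acc -> 81, shift -> 7
byte 1=0x0A: payload=0x0A=10, contrib = 10<<7 = 1280; acc -> 1361, shift -> 14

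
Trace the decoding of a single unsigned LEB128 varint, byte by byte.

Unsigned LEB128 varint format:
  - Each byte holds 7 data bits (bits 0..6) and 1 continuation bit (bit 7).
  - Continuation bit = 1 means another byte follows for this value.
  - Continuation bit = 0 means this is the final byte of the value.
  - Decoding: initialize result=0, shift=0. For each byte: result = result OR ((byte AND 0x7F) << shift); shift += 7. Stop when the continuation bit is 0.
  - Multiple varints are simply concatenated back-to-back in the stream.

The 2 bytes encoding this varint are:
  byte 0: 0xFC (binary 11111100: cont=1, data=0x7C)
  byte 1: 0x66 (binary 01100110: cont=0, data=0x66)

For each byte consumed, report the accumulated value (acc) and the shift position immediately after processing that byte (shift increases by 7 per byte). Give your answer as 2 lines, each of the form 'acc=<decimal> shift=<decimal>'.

Answer: acc=124 shift=7
acc=13180 shift=14

Derivation:
byte 0=0xFC: payload=0x7C=124, contrib = 124<<0 = 124; acc -> 124, shift -> 7
byte 1=0x66: payload=0x66=102, contrib = 102<<7 = 13056; acc -> 13180, shift -> 14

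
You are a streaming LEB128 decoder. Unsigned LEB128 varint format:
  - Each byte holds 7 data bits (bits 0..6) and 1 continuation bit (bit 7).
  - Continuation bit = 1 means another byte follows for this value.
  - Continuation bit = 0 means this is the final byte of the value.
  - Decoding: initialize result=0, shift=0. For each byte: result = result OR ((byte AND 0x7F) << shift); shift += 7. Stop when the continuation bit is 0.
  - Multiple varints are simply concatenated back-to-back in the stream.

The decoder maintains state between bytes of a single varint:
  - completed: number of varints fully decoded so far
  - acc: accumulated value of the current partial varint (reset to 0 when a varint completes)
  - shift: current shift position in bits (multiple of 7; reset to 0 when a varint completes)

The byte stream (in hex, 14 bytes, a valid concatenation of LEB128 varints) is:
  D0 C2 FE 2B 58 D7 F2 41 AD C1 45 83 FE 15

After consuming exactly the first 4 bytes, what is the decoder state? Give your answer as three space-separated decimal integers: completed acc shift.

byte[0]=0xD0 cont=1 payload=0x50: acc |= 80<<0 -> completed=0 acc=80 shift=7
byte[1]=0xC2 cont=1 payload=0x42: acc |= 66<<7 -> completed=0 acc=8528 shift=14
byte[2]=0xFE cont=1 payload=0x7E: acc |= 126<<14 -> completed=0 acc=2072912 shift=21
byte[3]=0x2B cont=0 payload=0x2B: varint #1 complete (value=92250448); reset -> completed=1 acc=0 shift=0

Answer: 1 0 0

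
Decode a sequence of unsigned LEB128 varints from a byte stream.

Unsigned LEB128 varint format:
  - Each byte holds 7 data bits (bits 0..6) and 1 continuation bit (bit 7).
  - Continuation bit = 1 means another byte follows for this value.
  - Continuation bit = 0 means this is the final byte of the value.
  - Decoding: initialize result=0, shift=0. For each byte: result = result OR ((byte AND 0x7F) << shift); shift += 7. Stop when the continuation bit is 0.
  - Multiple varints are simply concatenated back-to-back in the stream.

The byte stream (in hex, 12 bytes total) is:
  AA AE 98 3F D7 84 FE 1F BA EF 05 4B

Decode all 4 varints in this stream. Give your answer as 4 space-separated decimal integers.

  byte[0]=0xAA cont=1 payload=0x2A=42: acc |= 42<<0 -> acc=42 shift=7
  byte[1]=0xAE cont=1 payload=0x2E=46: acc |= 46<<7 -> acc=5930 shift=14
  byte[2]=0x98 cont=1 payload=0x18=24: acc |= 24<<14 -> acc=399146 shift=21
  byte[3]=0x3F cont=0 payload=0x3F=63: acc |= 63<<21 -> acc=132519722 shift=28 [end]
Varint 1: bytes[0:4] = AA AE 98 3F -> value 132519722 (4 byte(s))
  byte[4]=0xD7 cont=1 payload=0x57=87: acc |= 87<<0 -> acc=87 shift=7
  byte[5]=0x84 cont=1 payload=0x04=4: acc |= 4<<7 -> acc=599 shift=14
  byte[6]=0xFE cont=1 payload=0x7E=126: acc |= 126<<14 -> acc=2064983 shift=21
  byte[7]=0x1F cont=0 payload=0x1F=31: acc |= 31<<21 -> acc=67076695 shift=28 [end]
Varint 2: bytes[4:8] = D7 84 FE 1F -> value 67076695 (4 byte(s))
  byte[8]=0xBA cont=1 payload=0x3A=58: acc |= 58<<0 -> acc=58 shift=7
  byte[9]=0xEF cont=1 payload=0x6F=111: acc |= 111<<7 -> acc=14266 shift=14
  byte[10]=0x05 cont=0 payload=0x05=5: acc |= 5<<14 -> acc=96186 shift=21 [end]
Varint 3: bytes[8:11] = BA EF 05 -> value 96186 (3 byte(s))
  byte[11]=0x4B cont=0 payload=0x4B=75: acc |= 75<<0 -> acc=75 shift=7 [end]
Varint 4: bytes[11:12] = 4B -> value 75 (1 byte(s))

Answer: 132519722 67076695 96186 75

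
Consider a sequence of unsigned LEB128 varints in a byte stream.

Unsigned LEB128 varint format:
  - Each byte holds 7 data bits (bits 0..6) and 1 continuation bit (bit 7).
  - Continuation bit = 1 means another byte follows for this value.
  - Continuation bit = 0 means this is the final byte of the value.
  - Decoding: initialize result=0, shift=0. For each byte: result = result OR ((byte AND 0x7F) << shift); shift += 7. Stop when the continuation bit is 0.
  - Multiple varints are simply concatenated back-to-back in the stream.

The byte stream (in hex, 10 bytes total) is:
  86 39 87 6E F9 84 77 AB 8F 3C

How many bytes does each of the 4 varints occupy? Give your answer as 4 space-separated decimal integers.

  byte[0]=0x86 cont=1 payload=0x06=6: acc |= 6<<0 -> acc=6 shift=7
  byte[1]=0x39 cont=0 payload=0x39=57: acc |= 57<<7 -> acc=7302 shift=14 [end]
Varint 1: bytes[0:2] = 86 39 -> value 7302 (2 byte(s))
  byte[2]=0x87 cont=1 payload=0x07=7: acc |= 7<<0 -> acc=7 shift=7
  byte[3]=0x6E cont=0 payload=0x6E=110: acc |= 110<<7 -> acc=14087 shift=14 [end]
Varint 2: bytes[2:4] = 87 6E -> value 14087 (2 byte(s))
  byte[4]=0xF9 cont=1 payload=0x79=121: acc |= 121<<0 -> acc=121 shift=7
  byte[5]=0x84 cont=1 payload=0x04=4: acc |= 4<<7 -> acc=633 shift=14
  byte[6]=0x77 cont=0 payload=0x77=119: acc |= 119<<14 -> acc=1950329 shift=21 [end]
Varint 3: bytes[4:7] = F9 84 77 -> value 1950329 (3 byte(s))
  byte[7]=0xAB cont=1 payload=0x2B=43: acc |= 43<<0 -> acc=43 shift=7
  byte[8]=0x8F cont=1 payload=0x0F=15: acc |= 15<<7 -> acc=1963 shift=14
  byte[9]=0x3C cont=0 payload=0x3C=60: acc |= 60<<14 -> acc=985003 shift=21 [end]
Varint 4: bytes[7:10] = AB 8F 3C -> value 985003 (3 byte(s))

Answer: 2 2 3 3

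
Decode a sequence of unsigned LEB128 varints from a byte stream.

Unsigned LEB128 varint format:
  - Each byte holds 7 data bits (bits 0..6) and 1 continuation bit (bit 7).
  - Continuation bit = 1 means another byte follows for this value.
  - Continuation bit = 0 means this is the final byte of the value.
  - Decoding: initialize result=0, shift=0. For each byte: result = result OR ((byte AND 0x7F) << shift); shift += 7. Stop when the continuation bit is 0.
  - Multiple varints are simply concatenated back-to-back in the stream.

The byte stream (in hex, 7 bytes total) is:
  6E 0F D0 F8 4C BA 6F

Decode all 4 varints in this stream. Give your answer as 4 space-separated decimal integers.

  byte[0]=0x6E cont=0 payload=0x6E=110: acc |= 110<<0 -> acc=110 shift=7 [end]
Varint 1: bytes[0:1] = 6E -> value 110 (1 byte(s))
  byte[1]=0x0F cont=0 payload=0x0F=15: acc |= 15<<0 -> acc=15 shift=7 [end]
Varint 2: bytes[1:2] = 0F -> value 15 (1 byte(s))
  byte[2]=0xD0 cont=1 payload=0x50=80: acc |= 80<<0 -> acc=80 shift=7
  byte[3]=0xF8 cont=1 payload=0x78=120: acc |= 120<<7 -> acc=15440 shift=14
  byte[4]=0x4C cont=0 payload=0x4C=76: acc |= 76<<14 -> acc=1260624 shift=21 [end]
Varint 3: bytes[2:5] = D0 F8 4C -> value 1260624 (3 byte(s))
  byte[5]=0xBA cont=1 payload=0x3A=58: acc |= 58<<0 -> acc=58 shift=7
  byte[6]=0x6F cont=0 payload=0x6F=111: acc |= 111<<7 -> acc=14266 shift=14 [end]
Varint 4: bytes[5:7] = BA 6F -> value 14266 (2 byte(s))

Answer: 110 15 1260624 14266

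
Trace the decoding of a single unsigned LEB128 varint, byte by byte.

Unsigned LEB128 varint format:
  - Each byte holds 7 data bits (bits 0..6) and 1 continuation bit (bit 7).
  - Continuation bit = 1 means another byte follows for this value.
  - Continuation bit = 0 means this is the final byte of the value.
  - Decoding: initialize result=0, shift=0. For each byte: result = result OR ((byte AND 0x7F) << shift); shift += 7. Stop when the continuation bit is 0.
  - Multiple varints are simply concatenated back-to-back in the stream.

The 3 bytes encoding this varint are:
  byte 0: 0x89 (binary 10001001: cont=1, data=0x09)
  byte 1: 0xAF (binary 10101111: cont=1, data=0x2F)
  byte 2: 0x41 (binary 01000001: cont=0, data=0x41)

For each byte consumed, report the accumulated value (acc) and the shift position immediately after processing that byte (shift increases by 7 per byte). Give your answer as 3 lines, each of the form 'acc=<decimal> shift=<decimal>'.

byte 0=0x89: payload=0x09=9, contrib = 9<<0 = 9; acc -> 9, shift -> 7
byte 1=0xAF: payload=0x2F=47, contrib = 47<<7 = 6016; acc -> 6025, shift -> 14
byte 2=0x41: payload=0x41=65, contrib = 65<<14 = 1064960; acc -> 1070985, shift -> 21

Answer: acc=9 shift=7
acc=6025 shift=14
acc=1070985 shift=21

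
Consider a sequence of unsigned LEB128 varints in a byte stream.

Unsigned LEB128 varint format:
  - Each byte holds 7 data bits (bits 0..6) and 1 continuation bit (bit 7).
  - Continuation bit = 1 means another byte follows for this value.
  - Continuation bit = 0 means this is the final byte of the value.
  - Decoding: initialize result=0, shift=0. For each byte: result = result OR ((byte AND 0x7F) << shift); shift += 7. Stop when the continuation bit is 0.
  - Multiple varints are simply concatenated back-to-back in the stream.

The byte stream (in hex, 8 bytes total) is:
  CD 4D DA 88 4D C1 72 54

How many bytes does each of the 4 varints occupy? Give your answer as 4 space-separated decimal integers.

Answer: 2 3 2 1

Derivation:
  byte[0]=0xCD cont=1 payload=0x4D=77: acc |= 77<<0 -> acc=77 shift=7
  byte[1]=0x4D cont=0 payload=0x4D=77: acc |= 77<<7 -> acc=9933 shift=14 [end]
Varint 1: bytes[0:2] = CD 4D -> value 9933 (2 byte(s))
  byte[2]=0xDA cont=1 payload=0x5A=90: acc |= 90<<0 -> acc=90 shift=7
  byte[3]=0x88 cont=1 payload=0x08=8: acc |= 8<<7 -> acc=1114 shift=14
  byte[4]=0x4D cont=0 payload=0x4D=77: acc |= 77<<14 -> acc=1262682 shift=21 [end]
Varint 2: bytes[2:5] = DA 88 4D -> value 1262682 (3 byte(s))
  byte[5]=0xC1 cont=1 payload=0x41=65: acc |= 65<<0 -> acc=65 shift=7
  byte[6]=0x72 cont=0 payload=0x72=114: acc |= 114<<7 -> acc=14657 shift=14 [end]
Varint 3: bytes[5:7] = C1 72 -> value 14657 (2 byte(s))
  byte[7]=0x54 cont=0 payload=0x54=84: acc |= 84<<0 -> acc=84 shift=7 [end]
Varint 4: bytes[7:8] = 54 -> value 84 (1 byte(s))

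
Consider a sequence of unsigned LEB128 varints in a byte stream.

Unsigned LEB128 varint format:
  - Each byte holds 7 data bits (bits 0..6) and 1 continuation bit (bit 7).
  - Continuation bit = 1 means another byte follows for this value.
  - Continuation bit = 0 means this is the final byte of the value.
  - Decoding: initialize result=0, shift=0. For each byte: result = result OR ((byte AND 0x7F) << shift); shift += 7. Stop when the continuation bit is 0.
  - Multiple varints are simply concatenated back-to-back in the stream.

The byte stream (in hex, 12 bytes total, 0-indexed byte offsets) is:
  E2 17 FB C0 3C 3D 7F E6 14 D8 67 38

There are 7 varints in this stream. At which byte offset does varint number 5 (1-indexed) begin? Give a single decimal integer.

  byte[0]=0xE2 cont=1 payload=0x62=98: acc |= 98<<0 -> acc=98 shift=7
  byte[1]=0x17 cont=0 payload=0x17=23: acc |= 23<<7 -> acc=3042 shift=14 [end]
Varint 1: bytes[0:2] = E2 17 -> value 3042 (2 byte(s))
  byte[2]=0xFB cont=1 payload=0x7B=123: acc |= 123<<0 -> acc=123 shift=7
  byte[3]=0xC0 cont=1 payload=0x40=64: acc |= 64<<7 -> acc=8315 shift=14
  byte[4]=0x3C cont=0 payload=0x3C=60: acc |= 60<<14 -> acc=991355 shift=21 [end]
Varint 2: bytes[2:5] = FB C0 3C -> value 991355 (3 byte(s))
  byte[5]=0x3D cont=0 payload=0x3D=61: acc |= 61<<0 -> acc=61 shift=7 [end]
Varint 3: bytes[5:6] = 3D -> value 61 (1 byte(s))
  byte[6]=0x7F cont=0 payload=0x7F=127: acc |= 127<<0 -> acc=127 shift=7 [end]
Varint 4: bytes[6:7] = 7F -> value 127 (1 byte(s))
  byte[7]=0xE6 cont=1 payload=0x66=102: acc |= 102<<0 -> acc=102 shift=7
  byte[8]=0x14 cont=0 payload=0x14=20: acc |= 20<<7 -> acc=2662 shift=14 [end]
Varint 5: bytes[7:9] = E6 14 -> value 2662 (2 byte(s))
  byte[9]=0xD8 cont=1 payload=0x58=88: acc |= 88<<0 -> acc=88 shift=7
  byte[10]=0x67 cont=0 payload=0x67=103: acc |= 103<<7 -> acc=13272 shift=14 [end]
Varint 6: bytes[9:11] = D8 67 -> value 13272 (2 byte(s))
  byte[11]=0x38 cont=0 payload=0x38=56: acc |= 56<<0 -> acc=56 shift=7 [end]
Varint 7: bytes[11:12] = 38 -> value 56 (1 byte(s))

Answer: 7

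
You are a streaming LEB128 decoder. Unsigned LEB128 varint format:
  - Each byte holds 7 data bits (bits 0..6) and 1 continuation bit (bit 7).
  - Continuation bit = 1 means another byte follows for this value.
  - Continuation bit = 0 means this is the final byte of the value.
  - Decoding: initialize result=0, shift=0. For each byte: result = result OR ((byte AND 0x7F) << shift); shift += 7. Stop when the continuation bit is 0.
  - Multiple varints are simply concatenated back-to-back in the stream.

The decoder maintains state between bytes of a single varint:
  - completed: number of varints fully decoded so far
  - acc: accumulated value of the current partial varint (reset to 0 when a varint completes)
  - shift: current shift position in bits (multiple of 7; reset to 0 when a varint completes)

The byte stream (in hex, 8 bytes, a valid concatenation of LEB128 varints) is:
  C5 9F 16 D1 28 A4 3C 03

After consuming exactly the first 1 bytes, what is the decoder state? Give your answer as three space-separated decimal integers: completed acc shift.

byte[0]=0xC5 cont=1 payload=0x45: acc |= 69<<0 -> completed=0 acc=69 shift=7

Answer: 0 69 7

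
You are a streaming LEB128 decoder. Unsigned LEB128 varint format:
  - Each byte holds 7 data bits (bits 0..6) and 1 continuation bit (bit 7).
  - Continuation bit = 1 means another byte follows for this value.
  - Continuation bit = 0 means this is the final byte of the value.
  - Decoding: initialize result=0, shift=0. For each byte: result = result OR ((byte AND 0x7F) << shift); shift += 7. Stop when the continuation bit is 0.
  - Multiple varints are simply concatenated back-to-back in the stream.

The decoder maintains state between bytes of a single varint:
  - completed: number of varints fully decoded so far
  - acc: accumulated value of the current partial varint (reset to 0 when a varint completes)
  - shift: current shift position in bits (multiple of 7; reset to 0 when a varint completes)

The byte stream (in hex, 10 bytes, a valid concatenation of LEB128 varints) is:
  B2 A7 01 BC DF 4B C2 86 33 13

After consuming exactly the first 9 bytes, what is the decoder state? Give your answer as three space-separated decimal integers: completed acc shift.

byte[0]=0xB2 cont=1 payload=0x32: acc |= 50<<0 -> completed=0 acc=50 shift=7
byte[1]=0xA7 cont=1 payload=0x27: acc |= 39<<7 -> completed=0 acc=5042 shift=14
byte[2]=0x01 cont=0 payload=0x01: varint #1 complete (value=21426); reset -> completed=1 acc=0 shift=0
byte[3]=0xBC cont=1 payload=0x3C: acc |= 60<<0 -> completed=1 acc=60 shift=7
byte[4]=0xDF cont=1 payload=0x5F: acc |= 95<<7 -> completed=1 acc=12220 shift=14
byte[5]=0x4B cont=0 payload=0x4B: varint #2 complete (value=1241020); reset -> completed=2 acc=0 shift=0
byte[6]=0xC2 cont=1 payload=0x42: acc |= 66<<0 -> completed=2 acc=66 shift=7
byte[7]=0x86 cont=1 payload=0x06: acc |= 6<<7 -> completed=2 acc=834 shift=14
byte[8]=0x33 cont=0 payload=0x33: varint #3 complete (value=836418); reset -> completed=3 acc=0 shift=0

Answer: 3 0 0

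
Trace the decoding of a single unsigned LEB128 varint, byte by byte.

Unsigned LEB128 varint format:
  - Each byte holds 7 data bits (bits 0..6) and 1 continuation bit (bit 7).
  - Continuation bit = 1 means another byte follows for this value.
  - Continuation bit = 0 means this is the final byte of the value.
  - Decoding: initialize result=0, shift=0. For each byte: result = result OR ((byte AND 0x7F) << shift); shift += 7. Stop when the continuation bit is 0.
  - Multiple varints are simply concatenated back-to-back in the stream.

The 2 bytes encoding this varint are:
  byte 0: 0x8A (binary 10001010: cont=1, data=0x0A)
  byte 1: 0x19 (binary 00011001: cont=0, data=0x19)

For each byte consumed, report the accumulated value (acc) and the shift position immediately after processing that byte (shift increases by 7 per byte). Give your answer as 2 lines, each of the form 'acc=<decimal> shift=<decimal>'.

Answer: acc=10 shift=7
acc=3210 shift=14

Derivation:
byte 0=0x8A: payload=0x0A=10, contrib = 10<<0 = 10; acc -> 10, shift -> 7
byte 1=0x19: payload=0x19=25, contrib = 25<<7 = 3200; acc -> 3210, shift -> 14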